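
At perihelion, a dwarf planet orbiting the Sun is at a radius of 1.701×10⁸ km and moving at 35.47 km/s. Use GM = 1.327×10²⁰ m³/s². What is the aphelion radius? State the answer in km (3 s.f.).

r_p = 1.701×10¹¹ m.
Specific energy ε = v²/2 − μ/r = -1.511×10⁸ J/kg, so a = −μ/(2ε) = 4.392×10¹¹ m.
The apsides satisfy r_p + r_a = 2a, so the aphelion radius is 2a − r_p = 7.083×10¹¹ m = 7.0831×10⁸ km.

aphelion radius ≈ 7.08×10⁸ km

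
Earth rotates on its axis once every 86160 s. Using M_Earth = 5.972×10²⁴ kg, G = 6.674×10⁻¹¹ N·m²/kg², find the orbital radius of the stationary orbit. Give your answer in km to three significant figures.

r_sync ≈ 42200 km

μ = GM = 6.674×10⁻¹¹ × 5.972×10²⁴ = 3.986×10¹⁴ m³/s².
A synchronous orbit has period T, so by Kepler's third law a = (μT²/4π²)^(1/3).
μT²/4π² = 3.986×10¹⁴ × (8.616×10⁴)² / 39.48 = 7.495×10²² m³.
a = 4.216×10⁷ m = 42162 km.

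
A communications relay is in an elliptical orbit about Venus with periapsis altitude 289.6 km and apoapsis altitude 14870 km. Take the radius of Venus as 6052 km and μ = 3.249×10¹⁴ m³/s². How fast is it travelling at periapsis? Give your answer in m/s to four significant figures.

v ≈ 8867 m/s

r_p = 6052 + 289.6 = 6341.6 km = 6.3416×10⁶ m.
r_a = 6052 + 14870 = 20922 km = 2.0922×10⁷ m.
Semi-major axis a = (r_p + r_a)/2 = 13632 km = 1.363×10⁷ m.
Vis-viva: v² = μ(2/r − 1/a) = 3.249×10¹⁴ × (3.154×10⁻⁷ − 7.336×10⁻⁸) = 7.863×10⁷ m²/s².
v = 8867 m/s.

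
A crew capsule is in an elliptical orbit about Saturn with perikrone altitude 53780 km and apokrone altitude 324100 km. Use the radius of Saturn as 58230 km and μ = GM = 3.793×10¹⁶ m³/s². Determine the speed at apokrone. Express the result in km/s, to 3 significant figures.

v ≈ 6.71 km/s

r_p = 58230 + 53780 = 112010 km = 1.1201×10⁸ m.
r_a = 58230 + 324100 = 382330 km = 3.8233×10⁸ m.
Semi-major axis a = (r_p + r_a)/2 = 2.4717×10⁵ km = 2.472×10⁸ m.
Vis-viva: v² = μ(2/r − 1/a) = 3.793×10¹⁶ × (5.231×10⁻⁹ − 4.046×10⁻⁹) = 4.496×10⁷ m²/s².
v = 6705 m/s = 6.705 km/s.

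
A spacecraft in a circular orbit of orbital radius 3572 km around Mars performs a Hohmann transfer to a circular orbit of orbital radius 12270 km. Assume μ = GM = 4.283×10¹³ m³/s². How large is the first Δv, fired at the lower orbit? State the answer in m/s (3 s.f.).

Δv ≈ 847 m/s

r₁ = 3572 km = 3.572×10⁶ m.
r₂ = 12270 km = 1.227×10⁷ m.
Transfer ellipse a_t = (r₁ + r₂)/2 = 7.921×10⁶ m.
At r₁: circular v_c1 = √(μ/r₁) = 3463 m/s; transfer-periapsis v_p = √[μ(2/r₁ − 1/a_t)] = 4310 m/s.
Δv₁ = v_p − v_c1 = 847.0 m/s.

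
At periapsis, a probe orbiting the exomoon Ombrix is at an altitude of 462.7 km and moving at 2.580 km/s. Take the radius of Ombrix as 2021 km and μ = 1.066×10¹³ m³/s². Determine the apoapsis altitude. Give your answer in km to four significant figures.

apoapsis altitude ≈ 6556 km

r_p = 2021 + 462.7 = 2483.7 km = 2.484×10⁶ m.
Specific energy ε = v²/2 − μ/r = -9.638×10⁵ J/kg, so a = −μ/(2ε) = 5.530×10⁶ m.
The apsides satisfy r_p + r_a = 2a, so the apoapsis radius is 2a − r_p = 8.577×10⁶ m = 8576.9 km.
Apoapsis altitude = 8576.9 − 2021 = 6555.9 km.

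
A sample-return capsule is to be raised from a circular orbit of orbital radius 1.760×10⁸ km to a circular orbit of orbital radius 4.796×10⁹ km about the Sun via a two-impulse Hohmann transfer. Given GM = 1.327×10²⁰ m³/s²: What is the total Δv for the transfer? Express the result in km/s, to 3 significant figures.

Δv_total ≈ 14.5 km/s

r₁ = 1.760×10⁸ km = 1.760×10¹¹ m.
r₂ = 4.796×10⁹ km = 4.796×10¹² m.
Transfer ellipse a_t = (r₁ + r₂)/2 = 2.486×10¹² m.
At r₁: circular v_c1 = √(μ/r₁) = 27460 m/s; transfer-perihelion v_p = √[μ(2/r₁ − 1/a_t)] = 38140 m/s.
Δv₁ = v_p − v_c1 = 10680 m/s.
At r₂: circular v_c2 = √(μ/r₂) = 5260 m/s; transfer-aphelion v_a = √[μ(2/r₂ − 1/a_t)] = 1400 m/s.
Δv₂ = v_c2 − v_a = 3861 m/s.
Total Δv = Δv₁ + Δv₂ = 14540 m/s = 14.54 km/s.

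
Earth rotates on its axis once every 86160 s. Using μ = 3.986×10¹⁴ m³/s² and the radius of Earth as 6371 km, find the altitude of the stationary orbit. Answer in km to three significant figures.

h_sync ≈ 35800 km

A synchronous orbit has period T, so by Kepler's third law a = (μT²/4π²)^(1/3).
μT²/4π² = 3.986×10¹⁴ × (8.616×10⁴)² / 39.48 = 7.495×10²² m³.
a = 4.216×10⁷ m = 42163 km.
Altitude h = a − R = 42163 − 6371 = 35792 km.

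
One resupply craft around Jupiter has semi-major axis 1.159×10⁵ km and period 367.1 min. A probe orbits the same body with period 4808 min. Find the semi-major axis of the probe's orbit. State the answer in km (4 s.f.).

a₂ ≈ 6.440×10⁵ km

Kepler's third law: a³ ∝ T², so a₂ = a₁ (T₂/T₁)^(2/3).
T₂/T₁ = 13.10, (T₂/T₁)^(2/3) = 5.556.
a₂ = 1.159×10⁵ × 5.556 = 6.440×10⁵ km.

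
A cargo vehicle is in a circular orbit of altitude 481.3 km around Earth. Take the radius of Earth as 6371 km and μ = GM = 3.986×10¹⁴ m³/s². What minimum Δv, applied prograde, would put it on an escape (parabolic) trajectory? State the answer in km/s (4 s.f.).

r = 6371 + 481.3 = 6852.3 km = 6.8523×10⁶ m.
Circular speed v_c = √(μ/r) = 7627 m/s.
Escape speed v_esc = √(2μ/r) = √2 × v_c = 10790 m/s.
Δv = v_esc − v_c = 3159 m/s = 3.159 km/s.

Δv ≈ 3.159 km/s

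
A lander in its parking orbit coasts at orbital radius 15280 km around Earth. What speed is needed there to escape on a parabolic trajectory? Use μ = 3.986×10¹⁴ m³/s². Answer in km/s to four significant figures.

r = 15280 km = 1.528×10⁷ m.
Escape speed v_esc = √(2μ/r) = √(2 × 3.986×10¹⁴ / 1.528×10⁷) = √(5.217×10⁷) = 7223 m/s.
= 7.223 km/s.

v_esc ≈ 7.223 km/s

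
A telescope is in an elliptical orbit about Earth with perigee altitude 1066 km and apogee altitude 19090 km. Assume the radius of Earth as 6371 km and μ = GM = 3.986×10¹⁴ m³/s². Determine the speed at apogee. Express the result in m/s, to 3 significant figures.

r_p = 6371 + 1066 = 7437.0 km = 7.4370×10⁶ m.
r_a = 6371 + 19090 = 25461 km = 2.5461×10⁷ m.
Semi-major axis a = (r_p + r_a)/2 = 16449 km = 1.645×10⁷ m.
Vis-viva: v² = μ(2/r − 1/a) = 3.986×10¹⁴ × (7.855×10⁻⁸ − 6.079×10⁻⁸) = 7.078×10⁶ m²/s².
v = 2660 m/s.

v ≈ 2660 m/s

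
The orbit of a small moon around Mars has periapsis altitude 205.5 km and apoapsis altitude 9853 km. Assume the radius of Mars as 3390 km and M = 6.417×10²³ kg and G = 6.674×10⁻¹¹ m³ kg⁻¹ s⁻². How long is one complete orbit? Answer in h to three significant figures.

μ = GM = 6.674×10⁻¹¹ × 6.417×10²³ = 4.283×10¹³ m³/s².
r_p = 3390 + 205.5 = 3595.5 km = 3.5955×10⁶ m.
r_a = 3390 + 9853 = 13243 km = 1.3243×10⁷ m.
Semi-major axis a = (r_p + r_a)/2 = (3595.5 + 13243)/2 = 8419.2 km = 8.419×10⁶ m.
By Kepler's third law T = 2π√(a³/μ) = 2π × 3.733×10³ = 2.345×10⁴ s.
= 6.515 h.

T ≈ 6.52 h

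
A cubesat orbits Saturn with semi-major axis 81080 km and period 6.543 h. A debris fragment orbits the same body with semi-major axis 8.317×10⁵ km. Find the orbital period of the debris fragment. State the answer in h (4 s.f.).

T₂ ≈ 215.0 h

Kepler's third law: T² ∝ a³, so T₂ = T₁ (a₂/a₁)^(3/2).
a₂/a₁ = 10.26, (a₂/a₁)^(3/2) = 32.85.
T₂ = 6.543 × 32.85 = 215.0 h.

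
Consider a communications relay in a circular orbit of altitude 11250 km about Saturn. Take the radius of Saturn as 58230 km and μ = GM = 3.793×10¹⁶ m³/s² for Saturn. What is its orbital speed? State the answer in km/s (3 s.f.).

r = 58230 + 11250 = 69480 km = 6.9480×10⁷ m.
For a circular orbit v = √(μ/r) = √(3.793×10¹⁶ / 6.948×10⁷) = √(5.459×10⁸) = 23360 m/s.
That is 23.36 km/s.

v ≈ 23.4 km/s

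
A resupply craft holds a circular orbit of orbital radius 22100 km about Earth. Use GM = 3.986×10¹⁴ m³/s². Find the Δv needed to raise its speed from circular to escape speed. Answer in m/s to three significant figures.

r = 22100 km = 2.210×10⁷ m.
Circular speed v_c = √(μ/r) = 4247 m/s.
Escape speed v_esc = √(2μ/r) = √2 × v_c = 6006 m/s.
Δv = v_esc − v_c = 1759 m/s.

Δv ≈ 1760 m/s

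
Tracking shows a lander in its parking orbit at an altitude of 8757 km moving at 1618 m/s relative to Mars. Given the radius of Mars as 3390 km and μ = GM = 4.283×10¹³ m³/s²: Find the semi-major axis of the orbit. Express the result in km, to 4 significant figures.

r = 3390 + 8757 = 12147 km = 1.215×10⁷ m.
Vis-viva rearranged: 1/a = 2/r − v²/μ = 1.646×10⁻⁷ − 6.112×10⁻⁸ = 1.035×10⁻⁷ m⁻¹.
a = 9.659×10⁶ m = 9659.4 km.

a ≈ 9659 km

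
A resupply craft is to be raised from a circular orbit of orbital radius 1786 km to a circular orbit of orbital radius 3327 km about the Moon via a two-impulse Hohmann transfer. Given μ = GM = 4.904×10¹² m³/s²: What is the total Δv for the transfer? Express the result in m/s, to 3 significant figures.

Δv_total ≈ 433 m/s

r₁ = 1786 km = 1.786×10⁶ m.
r₂ = 3327 km = 3.327×10⁶ m.
Transfer ellipse a_t = (r₁ + r₂)/2 = 2.556×10⁶ m.
At r₁: circular v_c1 = √(μ/r₁) = 1657 m/s; transfer-perilune v_p = √[μ(2/r₁ − 1/a_t)] = 1890 m/s.
Δv₁ = v_p − v_c1 = 233.3 m/s.
At r₂: circular v_c2 = √(μ/r₂) = 1214 m/s; transfer-apolune v_a = √[μ(2/r₂ − 1/a_t)] = 1015 m/s.
Δv₂ = v_c2 − v_a = 199.3 m/s.
Total Δv = Δv₁ + Δv₂ = 432.6 m/s.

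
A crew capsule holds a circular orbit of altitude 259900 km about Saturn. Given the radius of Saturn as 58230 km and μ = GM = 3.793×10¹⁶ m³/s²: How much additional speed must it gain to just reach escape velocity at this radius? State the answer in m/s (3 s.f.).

Δv ≈ 4520 m/s

r = 58230 + 259900 = 318130 km = 3.1813×10⁸ m.
Circular speed v_c = √(μ/r) = 10920 m/s.
Escape speed v_esc = √(2μ/r) = √2 × v_c = 15440 m/s.
Δv = v_esc − v_c = 4523 m/s.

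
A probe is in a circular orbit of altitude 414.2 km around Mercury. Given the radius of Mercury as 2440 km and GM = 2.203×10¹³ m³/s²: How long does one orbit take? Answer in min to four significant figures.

T ≈ 107.6 min

r = 2440 + 414.2 = 2854.2 km = 2.8542×10⁶ m.
Kepler's third law: T = 2π√(r³/μ) = 2π√((2.854×10⁶)³ / 2.203×10¹³).
r³/μ = 1.055×10⁶ s², so T = 2π × 1.027×10³ = 6.455×10³ s.
Converting: 6.455×10³ s ÷ 60.00 = 107.6 min.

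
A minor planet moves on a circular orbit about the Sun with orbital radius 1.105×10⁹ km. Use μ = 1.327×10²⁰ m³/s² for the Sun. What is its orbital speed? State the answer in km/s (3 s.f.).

r = 1.105×10⁹ km = 1.105×10¹² m.
For a circular orbit v = √(μ/r) = √(1.327×10²⁰ / 1.105×10¹²) = √(1.201×10⁸) = 10960 m/s.
That is 10.96 km/s.

v ≈ 11.0 km/s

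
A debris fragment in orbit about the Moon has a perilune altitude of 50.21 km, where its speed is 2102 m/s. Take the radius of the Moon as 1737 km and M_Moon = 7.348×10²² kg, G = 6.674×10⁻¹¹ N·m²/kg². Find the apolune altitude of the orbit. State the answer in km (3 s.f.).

μ = GM = 6.674×10⁻¹¹ × 7.348×10²² = 4.904×10¹² m³/s².
r_p = 1737 + 50.21 = 1787.2 km = 1.787×10⁶ m.
Specific energy ε = v²/2 − μ/r = -5.348×10⁵ J/kg, so a = −μ/(2ε) = 4.585×10⁶ m.
The apsides satisfy r_p + r_a = 2a, so the apolune radius is 2a − r_p = 7.383×10⁶ m = 7383.2 km.
Apolune altitude = 7383.2 − 1737 = 5646.2 km.

apolune altitude ≈ 5650 km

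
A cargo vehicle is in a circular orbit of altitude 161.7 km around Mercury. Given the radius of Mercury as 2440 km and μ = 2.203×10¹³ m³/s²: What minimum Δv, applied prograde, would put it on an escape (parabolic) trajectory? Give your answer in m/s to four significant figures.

r = 2440 + 161.7 = 2601.7 km = 2.6017×10⁶ m.
Circular speed v_c = √(μ/r) = 2910 m/s.
Escape speed v_esc = √(2μ/r) = √2 × v_c = 4115 m/s.
Δv = v_esc − v_c = 1205 m/s.

Δv ≈ 1205 m/s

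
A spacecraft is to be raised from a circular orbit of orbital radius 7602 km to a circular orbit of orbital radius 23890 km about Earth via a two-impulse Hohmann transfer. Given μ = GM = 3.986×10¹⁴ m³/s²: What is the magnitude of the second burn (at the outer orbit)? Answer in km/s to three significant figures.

r₁ = 7602 km = 7.602×10⁶ m.
r₂ = 23890 km = 2.389×10⁷ m.
Transfer ellipse a_t = (r₁ + r₂)/2 = 1.575×10⁷ m.
At r₁: circular v_c1 = √(μ/r₁) = 7241 m/s; transfer-perigee v_p = √[μ(2/r₁ − 1/a_t)] = 8919 m/s.
At r₂: circular v_c2 = √(μ/r₂) = 4085 m/s; transfer-apogee v_a = √[μ(2/r₂ − 1/a_t)] = 2838 m/s.
Δv₂ = v_c2 − v_a = 1247 m/s.
= 1.247 km/s.

Δv ≈ 1.25 km/s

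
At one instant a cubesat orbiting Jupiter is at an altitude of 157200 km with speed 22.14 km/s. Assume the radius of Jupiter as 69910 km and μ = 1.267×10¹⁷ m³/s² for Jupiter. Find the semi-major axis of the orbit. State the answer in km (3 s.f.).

a ≈ 2.03×10⁵ km

r = 69910 + 157200 = 2.2711×10⁵ km = 2.271×10⁸ m.
Vis-viva rearranged: 1/a = 2/r − v²/μ = 8.806×10⁻⁹ − 3.869×10⁻⁹ = 4.937×10⁻⁹ m⁻¹.
a = 2.025×10⁸ m = 2.0253×10⁵ km.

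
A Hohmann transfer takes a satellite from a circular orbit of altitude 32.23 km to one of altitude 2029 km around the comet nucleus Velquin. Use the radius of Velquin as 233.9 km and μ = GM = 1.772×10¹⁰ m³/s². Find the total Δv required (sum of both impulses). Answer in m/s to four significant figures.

Δv_total ≈ 135.0 m/s

r₁ = 233.9 + 32.23 = 266.13 km = 2.6613×10⁵ m.
r₂ = 233.9 + 2029 = 2262.9 km = 2.2629×10⁶ m.
Transfer ellipse a_t = (r₁ + r₂)/2 = 1.265×10⁶ m.
At r₁: circular v_c1 = √(μ/r₁) = 258.0 m/s; transfer-periapsis v_p = √[μ(2/r₁ − 1/a_t)] = 345.2 m/s.
Δv₁ = v_p − v_c1 = 87.15 m/s.
At r₂: circular v_c2 = √(μ/r₂) = 88.49 m/s; transfer-apoapsis v_a = √[μ(2/r₂ − 1/a_t)] = 40.60 m/s.
Δv₂ = v_c2 − v_a = 47.89 m/s.
Total Δv = Δv₁ + Δv₂ = 135.0 m/s.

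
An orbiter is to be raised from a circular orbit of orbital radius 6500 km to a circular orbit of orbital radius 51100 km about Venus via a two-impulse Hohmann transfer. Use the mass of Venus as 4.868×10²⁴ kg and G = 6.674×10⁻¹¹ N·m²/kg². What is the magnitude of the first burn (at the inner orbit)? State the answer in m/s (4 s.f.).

μ = GM = 6.674×10⁻¹¹ × 4.868×10²⁴ = 3.249×10¹⁴ m³/s².
r₁ = 6500 km = 6.500×10⁶ m.
r₂ = 51100 km = 5.110×10⁷ m.
Transfer ellipse a_t = (r₁ + r₂)/2 = 2.880×10⁷ m.
At r₁: circular v_c1 = √(μ/r₁) = 7070 m/s; transfer-periapsis v_p = √[μ(2/r₁ − 1/a_t)] = 9417 m/s.
Δv₁ = v_p − v_c1 = 2347 m/s.

Δv ≈ 2347 m/s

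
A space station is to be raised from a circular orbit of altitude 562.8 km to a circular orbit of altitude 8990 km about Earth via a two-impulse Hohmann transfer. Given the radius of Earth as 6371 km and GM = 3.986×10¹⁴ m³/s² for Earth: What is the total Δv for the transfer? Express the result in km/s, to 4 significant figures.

r₁ = 6371 + 562.8 = 6933.8 km = 6.9338×10⁶ m.
r₂ = 6371 + 8990 = 15361 km = 1.5361×10⁷ m.
Transfer ellipse a_t = (r₁ + r₂)/2 = 1.115×10⁷ m.
At r₁: circular v_c1 = √(μ/r₁) = 7582 m/s; transfer-perigee v_p = √[μ(2/r₁ − 1/a_t)] = 8900 m/s.
Δv₁ = v_p − v_c1 = 1318 m/s.
At r₂: circular v_c2 = √(μ/r₂) = 5094 m/s; transfer-apogee v_a = √[μ(2/r₂ − 1/a_t)] = 4018 m/s.
Δv₂ = v_c2 − v_a = 1076 m/s.
Total Δv = Δv₁ + Δv₂ = 2395 m/s = 2.395 km/s.

Δv_total ≈ 2.395 km/s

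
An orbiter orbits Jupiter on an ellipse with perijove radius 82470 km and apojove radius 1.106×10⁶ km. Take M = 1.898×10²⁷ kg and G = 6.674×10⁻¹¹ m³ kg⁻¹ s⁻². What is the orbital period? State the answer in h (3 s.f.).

μ = GM = 6.674×10⁻¹¹ × 1.898×10²⁷ = 1.267×10¹⁷ m³/s².
Semi-major axis a = (r_p + r_a)/2 = (82470 + 1.1060×10⁶)/2 = 5.9424×10⁵ km = 5.942×10⁸ m.
By Kepler's third law T = 2π√(a³/μ) = 2π × 4.070×10⁴ = 2.557×10⁵ s.
= 71.04 h.

T ≈ 71.0 h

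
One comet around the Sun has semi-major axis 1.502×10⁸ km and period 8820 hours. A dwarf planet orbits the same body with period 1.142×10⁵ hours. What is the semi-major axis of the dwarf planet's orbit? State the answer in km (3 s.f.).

Kepler's third law: a³ ∝ T², so a₂ = a₁ (T₂/T₁)^(2/3).
T₂/T₁ = 12.95, (T₂/T₁)^(2/3) = 5.514.
a₂ = 1.502×10⁸ × 5.514 = 8.282×10⁸ km.

a₂ ≈ 8.28×10⁸ km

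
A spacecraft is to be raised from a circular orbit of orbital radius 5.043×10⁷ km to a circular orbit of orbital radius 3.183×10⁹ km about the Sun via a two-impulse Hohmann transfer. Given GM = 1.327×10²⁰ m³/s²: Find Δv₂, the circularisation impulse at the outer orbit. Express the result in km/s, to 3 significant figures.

Δv ≈ 5.32 km/s

r₁ = 5.043×10⁷ km = 5.043×10¹⁰ m.
r₂ = 3.183×10⁹ km = 3.183×10¹² m.
Transfer ellipse a_t = (r₁ + r₂)/2 = 1.617×10¹² m.
At r₁: circular v_c1 = √(μ/r₁) = 51300 m/s; transfer-perihelion v_p = √[μ(2/r₁ − 1/a_t)] = 71980 m/s.
At r₂: circular v_c2 = √(μ/r₂) = 6457 m/s; transfer-aphelion v_a = √[μ(2/r₂ − 1/a_t)] = 1140 m/s.
Δv₂ = v_c2 − v_a = 5316 m/s.
= 5.316 km/s.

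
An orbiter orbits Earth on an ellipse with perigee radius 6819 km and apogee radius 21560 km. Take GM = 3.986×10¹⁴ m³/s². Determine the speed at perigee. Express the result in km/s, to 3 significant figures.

v ≈ 9.42 km/s

Semi-major axis a = (r_p + r_a)/2 = 14190 km = 1.419×10⁷ m.
Vis-viva: v² = μ(2/r − 1/a) = 3.986×10¹⁴ × (2.933×10⁻⁷ − 7.047×10⁻⁸) = 8.882×10⁷ m²/s².
v = 9424 m/s = 9.424 km/s.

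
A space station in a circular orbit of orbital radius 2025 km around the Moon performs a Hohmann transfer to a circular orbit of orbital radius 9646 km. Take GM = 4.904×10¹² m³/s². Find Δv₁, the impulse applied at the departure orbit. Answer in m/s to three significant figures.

r₁ = 2025 km = 2.025×10⁶ m.
r₂ = 9646 km = 9.646×10⁶ m.
Transfer ellipse a_t = (r₁ + r₂)/2 = 5.836×10⁶ m.
At r₁: circular v_c1 = √(μ/r₁) = 1556 m/s; transfer-perilune v_p = √[μ(2/r₁ − 1/a_t)] = 2001 m/s.
Δv₁ = v_p − v_c1 = 444.6 m/s.

Δv ≈ 445 m/s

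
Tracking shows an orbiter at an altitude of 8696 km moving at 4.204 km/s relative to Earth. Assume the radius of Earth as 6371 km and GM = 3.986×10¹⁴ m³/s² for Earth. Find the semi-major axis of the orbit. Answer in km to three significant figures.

a ≈ 11300 km

r = 6371 + 8696 = 15067 km = 1.507×10⁷ m.
Vis-viva rearranged: 1/a = 2/r − v²/μ = 1.327×10⁻⁷ − 4.434×10⁻⁸ = 8.840×10⁻⁸ m⁻¹.
a = 1.131×10⁷ m = 11312 km.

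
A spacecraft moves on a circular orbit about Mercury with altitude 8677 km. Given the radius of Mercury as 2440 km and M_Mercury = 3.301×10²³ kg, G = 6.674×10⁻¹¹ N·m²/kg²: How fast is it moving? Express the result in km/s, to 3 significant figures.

v ≈ 1.41 km/s

μ = GM = 6.674×10⁻¹¹ × 3.301×10²³ = 2.203×10¹³ m³/s².
r = 2440 + 8677 = 11117 km = 1.1117×10⁷ m.
For a circular orbit v = √(μ/r) = √(2.203×10¹³ / 1.112×10⁷) = √(1.982×10⁶) = 1408 m/s.
That is 1.408 km/s.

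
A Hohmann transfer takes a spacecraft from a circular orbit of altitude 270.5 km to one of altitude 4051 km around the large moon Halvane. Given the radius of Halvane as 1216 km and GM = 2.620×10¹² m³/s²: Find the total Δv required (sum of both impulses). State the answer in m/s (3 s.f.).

r₁ = 1216 + 270.5 = 1486.5 km = 1.4865×10⁶ m.
r₂ = 1216 + 4051 = 5267.0 km = 5.2670×10⁶ m.
Transfer ellipse a_t = (r₁ + r₂)/2 = 3.377×10⁶ m.
At r₁: circular v_c1 = √(μ/r₁) = 1328 m/s; transfer-periapsis v_p = √[μ(2/r₁ − 1/a_t)] = 1658 m/s.
Δv₁ = v_p − v_c1 = 330.5 m/s.
At r₂: circular v_c2 = √(μ/r₂) = 705.3 m/s; transfer-apoapsis v_a = √[μ(2/r₂ − 1/a_t)] = 468.0 m/s.
Δv₂ = v_c2 − v_a = 237.3 m/s.
Total Δv = Δv₁ + Δv₂ = 567.8 m/s.

Δv_total ≈ 568 m/s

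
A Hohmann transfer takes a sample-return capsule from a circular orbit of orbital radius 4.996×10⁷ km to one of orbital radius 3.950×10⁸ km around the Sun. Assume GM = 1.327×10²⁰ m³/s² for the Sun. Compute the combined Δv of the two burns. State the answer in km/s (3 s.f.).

r₁ = 4.996×10⁷ km = 4.996×10¹⁰ m.
r₂ = 3.950×10⁸ km = 3.950×10¹¹ m.
Transfer ellipse a_t = (r₁ + r₂)/2 = 2.225×10¹¹ m.
At r₁: circular v_c1 = √(μ/r₁) = 51540 m/s; transfer-perihelion v_p = √[μ(2/r₁ − 1/a_t)] = 68670 m/s.
Δv₁ = v_p − v_c1 = 17130 m/s.
At r₂: circular v_c2 = √(μ/r₂) = 18330 m/s; transfer-aphelion v_a = √[μ(2/r₂ − 1/a_t)] = 8686 m/s.
Δv₂ = v_c2 − v_a = 9643 m/s.
Total Δv = Δv₁ + Δv₂ = 26780 m/s = 26.78 km/s.

Δv_total ≈ 26.8 km/s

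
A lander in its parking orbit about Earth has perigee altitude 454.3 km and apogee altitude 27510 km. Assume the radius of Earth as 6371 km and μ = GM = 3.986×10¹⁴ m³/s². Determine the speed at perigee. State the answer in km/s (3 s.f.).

v ≈ 9.86 km/s

r_p = 6371 + 454.3 = 6825.3 km = 6.8253×10⁶ m.
r_a = 6371 + 27510 = 33881 km = 3.3881×10⁷ m.
Semi-major axis a = (r_p + r_a)/2 = 20353 km = 2.035×10⁷ m.
Vis-viva: v² = μ(2/r − 1/a) = 3.986×10¹⁴ × (2.930×10⁻⁷ − 4.913×10⁻⁸) = 9.722×10⁷ m²/s².
v = 9860 m/s = 9.860 km/s.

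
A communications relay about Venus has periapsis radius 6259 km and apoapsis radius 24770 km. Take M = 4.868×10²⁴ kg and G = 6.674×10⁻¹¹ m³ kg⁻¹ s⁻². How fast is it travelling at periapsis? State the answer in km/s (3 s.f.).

v ≈ 9.10 km/s

μ = GM = 6.674×10⁻¹¹ × 4.868×10²⁴ = 3.249×10¹⁴ m³/s².
Semi-major axis a = (r_p + r_a)/2 = 15514 km = 1.551×10⁷ m.
Vis-viva: v² = μ(2/r − 1/a) = 3.249×10¹⁴ × (3.195×10⁻⁷ − 6.446×10⁻⁸) = 8.287×10⁷ m²/s².
v = 9104 m/s = 9.104 km/s.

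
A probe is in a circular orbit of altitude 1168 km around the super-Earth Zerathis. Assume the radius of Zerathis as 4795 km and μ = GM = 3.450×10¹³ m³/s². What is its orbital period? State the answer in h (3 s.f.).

T ≈ 4.33 h

r = 4795 + 1168 = 5963.0 km = 5.9630×10⁶ m.
Kepler's third law: T = 2π√(r³/μ) = 2π√((5.963×10⁶)³ / 3.450×10¹³).
r³/μ = 6.146×10⁶ s², so T = 2π × 2.479×10³ = 1.558×10⁴ s.
Converting: 1.558×10⁴ s ÷ 3600 = 4.327 h.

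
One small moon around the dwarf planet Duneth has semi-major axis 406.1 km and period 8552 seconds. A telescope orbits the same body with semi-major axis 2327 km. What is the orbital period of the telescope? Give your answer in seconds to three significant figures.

T₂ ≈ 1.17×10⁵ seconds

Kepler's third law: T² ∝ a³, so T₂ = T₁ (a₂/a₁)^(3/2).
a₂/a₁ = 5.730, (a₂/a₁)^(3/2) = 13.72.
T₂ = 8552 × 13.72 = 1.173×10⁵ seconds.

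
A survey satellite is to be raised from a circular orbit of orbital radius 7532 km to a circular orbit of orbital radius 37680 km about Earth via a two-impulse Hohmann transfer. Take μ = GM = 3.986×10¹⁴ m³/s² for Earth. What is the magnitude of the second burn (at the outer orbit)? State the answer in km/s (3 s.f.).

Δv ≈ 1.38 km/s

r₁ = 7532 km = 7.532×10⁶ m.
r₂ = 37680 km = 3.768×10⁷ m.
Transfer ellipse a_t = (r₁ + r₂)/2 = 2.261×10⁷ m.
At r₁: circular v_c1 = √(μ/r₁) = 7275 m/s; transfer-perigee v_p = √[μ(2/r₁ − 1/a_t)] = 9392 m/s.
At r₂: circular v_c2 = √(μ/r₂) = 3252 m/s; transfer-apogee v_a = √[μ(2/r₂ − 1/a_t)] = 1877 m/s.
Δv₂ = v_c2 − v_a = 1375 m/s.
= 1.375 km/s.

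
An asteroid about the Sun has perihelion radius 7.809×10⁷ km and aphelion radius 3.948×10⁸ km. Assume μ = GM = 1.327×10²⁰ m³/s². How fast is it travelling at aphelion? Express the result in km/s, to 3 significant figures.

v ≈ 10.5 km/s

Semi-major axis a = (r_p + r_a)/2 = 2.3644×10⁸ km = 2.364×10¹¹ m.
Vis-viva: v² = μ(2/r − 1/a) = 1.327×10²⁰ × (5.066×10⁻¹² − 4.229×10⁻¹²) = 1.110×10⁸ m²/s².
v = 10540 m/s = 10.54 km/s.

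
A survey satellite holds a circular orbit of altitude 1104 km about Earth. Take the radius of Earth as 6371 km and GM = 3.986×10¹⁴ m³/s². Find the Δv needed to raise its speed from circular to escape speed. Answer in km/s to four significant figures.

r = 6371 + 1104 = 7475.0 km = 7.4750×10⁶ m.
Circular speed v_c = √(μ/r) = 7302 m/s.
Escape speed v_esc = √(2μ/r) = √2 × v_c = 10330 m/s.
Δv = v_esc − v_c = 3025 m/s = 3.025 km/s.

Δv ≈ 3.025 km/s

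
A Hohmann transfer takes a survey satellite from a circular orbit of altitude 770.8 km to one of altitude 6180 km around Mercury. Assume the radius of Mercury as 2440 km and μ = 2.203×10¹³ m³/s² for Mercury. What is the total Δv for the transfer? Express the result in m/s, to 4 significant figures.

Δv_total ≈ 963.5 m/s

r₁ = 2440 + 770.8 = 3210.8 km = 3.2108×10⁶ m.
r₂ = 2440 + 6180 = 8620.0 km = 8.6200×10⁶ m.
Transfer ellipse a_t = (r₁ + r₂)/2 = 5.915×10⁶ m.
At r₁: circular v_c1 = √(μ/r₁) = 2619 m/s; transfer-periherm v_p = √[μ(2/r₁ − 1/a_t)] = 3162 m/s.
Δv₁ = v_p − v_c1 = 542.6 m/s.
At r₂: circular v_c2 = √(μ/r₂) = 1599 m/s; transfer-apoherm v_a = √[μ(2/r₂ − 1/a_t)] = 1178 m/s.
Δv₂ = v_c2 − v_a = 420.9 m/s.
Total Δv = Δv₁ + Δv₂ = 963.5 m/s.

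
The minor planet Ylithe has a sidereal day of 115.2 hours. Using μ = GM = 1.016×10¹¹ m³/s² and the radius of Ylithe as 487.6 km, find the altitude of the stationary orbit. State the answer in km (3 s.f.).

h_sync ≈ 7130 km

T = 115.2 hours = 4.147×10⁵ s.
A synchronous orbit has period T, so by Kepler's third law a = (μT²/4π²)^(1/3).
μT²/4π² = 1.016×10¹¹ × (4.147×10⁵)² / 39.48 = 4.426×10²⁰ m³.
a = 7.621×10⁶ m = 7621.0 km.
Altitude h = a − R = 7621.0 − 487.6 = 7133.4 km.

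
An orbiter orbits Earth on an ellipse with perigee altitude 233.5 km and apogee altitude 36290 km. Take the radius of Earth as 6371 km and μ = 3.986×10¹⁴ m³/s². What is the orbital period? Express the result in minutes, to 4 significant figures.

T ≈ 641.3 minutes

r_p = 6371 + 233.5 = 6604.5 km = 6.6045×10⁶ m.
r_a = 6371 + 36290 = 42661 km = 4.2661×10⁷ m.
Semi-major axis a = (r_p + r_a)/2 = (6604.5 + 42661)/2 = 24633 km = 2.463×10⁷ m.
By Kepler's third law T = 2π√(a³/μ) = 2π × 6.124×10³ = 3.848×10⁴ s.
= 641.3 minutes.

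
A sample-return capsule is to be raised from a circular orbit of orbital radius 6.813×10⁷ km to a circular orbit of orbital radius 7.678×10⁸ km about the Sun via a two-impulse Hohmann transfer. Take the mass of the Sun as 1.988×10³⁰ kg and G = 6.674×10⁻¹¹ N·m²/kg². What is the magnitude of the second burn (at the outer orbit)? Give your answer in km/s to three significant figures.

μ = GM = 6.674×10⁻¹¹ × 1.988×10³⁰ = 1.327×10²⁰ m³/s².
r₁ = 6.813×10⁷ km = 6.813×10¹⁰ m.
r₂ = 7.678×10⁸ km = 7.678×10¹¹ m.
Transfer ellipse a_t = (r₁ + r₂)/2 = 4.180×10¹¹ m.
At r₁: circular v_c1 = √(μ/r₁) = 44130 m/s; transfer-perihelion v_p = √[μ(2/r₁ − 1/a_t)] = 59810 m/s.
At r₂: circular v_c2 = √(μ/r₂) = 13150 m/s; transfer-aphelion v_a = √[μ(2/r₂ − 1/a_t)] = 5307 m/s.
Δv₂ = v_c2 − v_a = 7838 m/s.
= 7.838 km/s.

Δv ≈ 7.84 km/s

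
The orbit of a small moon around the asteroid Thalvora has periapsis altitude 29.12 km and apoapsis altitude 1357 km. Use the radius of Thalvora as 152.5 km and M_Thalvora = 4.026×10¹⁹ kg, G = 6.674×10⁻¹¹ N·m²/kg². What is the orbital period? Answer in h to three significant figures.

T ≈ 26.2 h

μ = GM = 6.674×10⁻¹¹ × 4.026×10¹⁹ = 2.687×10⁹ m³/s².
r_p = 152.5 + 29.12 = 181.62 km = 1.8162×10⁵ m.
r_a = 152.5 + 1357 = 1509.5 km = 1.5095×10⁶ m.
Semi-major axis a = (r_p + r_a)/2 = (181.62 + 1509.5)/2 = 845.56 km = 8.456×10⁵ m.
By Kepler's third law T = 2π√(a³/μ) = 2π × 1.500×10⁴ = 9.425×10⁴ s.
= 26.18 h.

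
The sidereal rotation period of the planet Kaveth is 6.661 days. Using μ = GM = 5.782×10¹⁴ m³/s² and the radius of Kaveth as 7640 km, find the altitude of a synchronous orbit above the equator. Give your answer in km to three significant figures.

h_sync ≈ 1.62×10⁵ km

T = 6.661 days = 5.755×10⁵ s.
A synchronous orbit has period T, so by Kepler's third law a = (μT²/4π²)^(1/3).
μT²/4π² = 5.782×10¹⁴ × (5.755×10⁵)² / 39.48 = 4.851×10²⁴ m³.
a = 1.693×10⁸ m = 1.6928×10⁵ km.
Altitude h = a − R = 1.6928×10⁵ − 7640 = 1.6164×10⁵ km.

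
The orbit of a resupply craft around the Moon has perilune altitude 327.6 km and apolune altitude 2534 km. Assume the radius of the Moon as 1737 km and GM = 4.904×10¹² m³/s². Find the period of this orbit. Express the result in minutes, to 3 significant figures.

r_p = 1737 + 327.6 = 2064.6 km = 2.0646×10⁶ m.
r_a = 1737 + 2534 = 4271.0 km = 4.2710×10⁶ m.
Semi-major axis a = (r_p + r_a)/2 = (2064.6 + 4271.0)/2 = 3167.8 km = 3.168×10⁶ m.
By Kepler's third law T = 2π√(a³/μ) = 2π × 2.546×10³ = 1.600×10⁴ s.
= 266.6 minutes.

T ≈ 267 minutes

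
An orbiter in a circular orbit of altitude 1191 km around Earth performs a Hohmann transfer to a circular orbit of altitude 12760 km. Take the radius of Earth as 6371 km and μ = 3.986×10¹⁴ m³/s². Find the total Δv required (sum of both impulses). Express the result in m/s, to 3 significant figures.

Δv_total ≈ 2560 m/s

r₁ = 6371 + 1191 = 7562.0 km = 7.5620×10⁶ m.
r₂ = 6371 + 12760 = 19131 km = 1.9131×10⁷ m.
Transfer ellipse a_t = (r₁ + r₂)/2 = 1.335×10⁷ m.
At r₁: circular v_c1 = √(μ/r₁) = 7260 m/s; transfer-perigee v_p = √[μ(2/r₁ − 1/a_t)] = 8692 m/s.
Δv₁ = v_p − v_c1 = 1432 m/s.
At r₂: circular v_c2 = √(μ/r₂) = 4565 m/s; transfer-apogee v_a = √[μ(2/r₂ − 1/a_t)] = 3436 m/s.
Δv₂ = v_c2 − v_a = 1129 m/s.
Total Δv = Δv₁ + Δv₂ = 2561 m/s.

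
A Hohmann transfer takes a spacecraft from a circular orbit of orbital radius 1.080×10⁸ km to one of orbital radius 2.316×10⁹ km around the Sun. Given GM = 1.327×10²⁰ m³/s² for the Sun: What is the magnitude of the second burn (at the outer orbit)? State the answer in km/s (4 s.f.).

Δv ≈ 5.310 km/s

r₁ = 1.080×10⁸ km = 1.080×10¹¹ m.
r₂ = 2.316×10⁹ km = 2.316×10¹² m.
Transfer ellipse a_t = (r₁ + r₂)/2 = 1.212×10¹² m.
At r₁: circular v_c1 = √(μ/r₁) = 35050 m/s; transfer-perihelion v_p = √[μ(2/r₁ − 1/a_t)] = 48460 m/s.
At r₂: circular v_c2 = √(μ/r₂) = 7569 m/s; transfer-aphelion v_a = √[μ(2/r₂ − 1/a_t)] = 2260 m/s.
Δv₂ = v_c2 − v_a = 5310 m/s.
= 5.310 km/s.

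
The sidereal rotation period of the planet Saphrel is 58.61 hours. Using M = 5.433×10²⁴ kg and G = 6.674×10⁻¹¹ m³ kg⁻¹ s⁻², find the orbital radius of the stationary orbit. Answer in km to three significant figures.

μ = GM = 6.674×10⁻¹¹ × 5.433×10²⁴ = 3.626×10¹⁴ m³/s².
T = 58.61 hours = 2.110×10⁵ s.
A synchronous orbit has period T, so by Kepler's third law a = (μT²/4π²)^(1/3).
μT²/4π² = 3.626×10¹⁴ × (2.110×10⁵)² / 39.48 = 4.089×10²³ m³.
a = 7.422×10⁷ m = 74223 km.

r_sync ≈ 74200 km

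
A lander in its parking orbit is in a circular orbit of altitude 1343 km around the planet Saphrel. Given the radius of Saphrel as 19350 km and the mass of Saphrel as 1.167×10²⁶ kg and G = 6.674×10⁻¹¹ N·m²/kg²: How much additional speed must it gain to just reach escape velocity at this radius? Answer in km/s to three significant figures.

Δv ≈ 8.04 km/s

μ = GM = 6.674×10⁻¹¹ × 1.167×10²⁶ = 7.789×10¹⁵ m³/s².
r = 19350 + 1343 = 20693 km = 2.0693×10⁷ m.
Circular speed v_c = √(μ/r) = 19400 m/s.
Escape speed v_esc = √(2μ/r) = √2 × v_c = 27440 m/s.
Δv = v_esc − v_c = 8036 m/s = 8.036 km/s.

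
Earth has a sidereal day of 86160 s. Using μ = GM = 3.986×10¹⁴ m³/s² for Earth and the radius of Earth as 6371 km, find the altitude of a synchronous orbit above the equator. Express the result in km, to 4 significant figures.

A synchronous orbit has period T, so by Kepler's third law a = (μT²/4π²)^(1/3).
μT²/4π² = 3.986×10¹⁴ × (8.616×10⁴)² / 39.48 = 7.495×10²² m³.
a = 4.216×10⁷ m = 42163 km.
Altitude h = a − R = 42163 − 6371 = 35792 km.

h_sync ≈ 35790 km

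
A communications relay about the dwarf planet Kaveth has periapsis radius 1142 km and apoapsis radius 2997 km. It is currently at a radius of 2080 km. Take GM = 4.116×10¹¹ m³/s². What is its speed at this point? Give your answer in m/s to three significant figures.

Semi-major axis a = (r_p + r_a)/2 = 2069.5 km = 2.070×10⁶ m.
Vis-viva: v² = μ(2/r − 1/a) = 4.116×10¹¹ × (9.615×10⁻⁷ − 4.832×10⁻⁷) = 1.969×10⁵ m²/s².
v = 443.7 m/s.

v ≈ 444 m/s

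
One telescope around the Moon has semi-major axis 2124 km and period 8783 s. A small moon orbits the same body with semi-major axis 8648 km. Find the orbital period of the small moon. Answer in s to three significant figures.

T₂ ≈ 72200 s

Kepler's third law: T² ∝ a³, so T₂ = T₁ (a₂/a₁)^(3/2).
a₂/a₁ = 4.072, (a₂/a₁)^(3/2) = 8.216.
T₂ = 8783 × 8.216 = 72160 s.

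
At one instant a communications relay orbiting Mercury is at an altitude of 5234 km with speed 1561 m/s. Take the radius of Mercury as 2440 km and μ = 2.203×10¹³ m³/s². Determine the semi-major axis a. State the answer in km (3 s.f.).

a ≈ 6670 km

r = 2440 + 5234 = 7674.0 km = 7.674×10⁶ m.
Vis-viva rearranged: 1/a = 2/r − v²/μ = 2.606×10⁻⁷ − 1.106×10⁻⁷ = 1.500×10⁻⁷ m⁻¹.
a = 6.666×10⁶ m = 6666.2 km.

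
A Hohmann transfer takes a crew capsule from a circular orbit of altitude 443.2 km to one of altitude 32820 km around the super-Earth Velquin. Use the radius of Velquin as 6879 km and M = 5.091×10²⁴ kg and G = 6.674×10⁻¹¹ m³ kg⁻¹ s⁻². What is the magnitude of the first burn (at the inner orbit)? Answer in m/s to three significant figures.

Δv ≈ 2040 m/s

μ = GM = 6.674×10⁻¹¹ × 5.091×10²⁴ = 3.398×10¹⁴ m³/s².
r₁ = 6879 + 443.2 = 7322.2 km = 7.3222×10⁶ m.
r₂ = 6879 + 32820 = 39699 km = 3.9699×10⁷ m.
Transfer ellipse a_t = (r₁ + r₂)/2 = 2.351×10⁷ m.
At r₁: circular v_c1 = √(μ/r₁) = 6812 m/s; transfer-periapsis v_p = √[μ(2/r₁ − 1/a_t)] = 8852 m/s.
Δv₁ = v_p − v_c1 = 2040 m/s.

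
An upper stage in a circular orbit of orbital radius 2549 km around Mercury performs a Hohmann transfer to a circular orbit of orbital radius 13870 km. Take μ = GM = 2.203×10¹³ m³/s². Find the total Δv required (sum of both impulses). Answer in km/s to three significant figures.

r₁ = 2549 km = 2.549×10⁶ m.
r₂ = 13870 km = 1.387×10⁷ m.
Transfer ellipse a_t = (r₁ + r₂)/2 = 8.210×10⁶ m.
At r₁: circular v_c1 = √(μ/r₁) = 2940 m/s; transfer-periherm v_p = √[μ(2/r₁ − 1/a_t)] = 3821 m/s.
Δv₁ = v_p − v_c1 = 881.4 m/s.
At r₂: circular v_c2 = √(μ/r₂) = 1260 m/s; transfer-apoherm v_a = √[μ(2/r₂ − 1/a_t)] = 702.3 m/s.
Δv₂ = v_c2 − v_a = 558.0 m/s.
Total Δv = Δv₁ + Δv₂ = 1439 m/s = 1.439 km/s.

Δv_total ≈ 1.44 km/s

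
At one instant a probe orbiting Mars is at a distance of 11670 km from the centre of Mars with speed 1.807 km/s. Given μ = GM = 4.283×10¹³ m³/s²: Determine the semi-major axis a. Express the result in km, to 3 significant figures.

a ≈ 10500 km

r = 1.167×10⁷ m.
Vis-viva rearranged: 1/a = 2/r − v²/μ = 1.714×10⁻⁷ − 7.624×10⁻⁸ = 9.514×10⁻⁸ m⁻¹.
a = 1.051×10⁷ m = 10511 km.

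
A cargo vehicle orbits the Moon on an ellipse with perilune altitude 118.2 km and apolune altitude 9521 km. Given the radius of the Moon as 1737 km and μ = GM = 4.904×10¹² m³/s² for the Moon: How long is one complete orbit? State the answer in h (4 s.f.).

r_p = 1737 + 118.2 = 1855.2 km = 1.8552×10⁶ m.
r_a = 1737 + 9521 = 11258 km = 1.1258×10⁷ m.
Semi-major axis a = (r_p + r_a)/2 = (1855.2 + 11258)/2 = 6556.6 km = 6.557×10⁶ m.
By Kepler's third law T = 2π√(a³/μ) = 2π × 7.581×10³ = 4.763×10⁴ s.
= 13.23 h.

T ≈ 13.23 h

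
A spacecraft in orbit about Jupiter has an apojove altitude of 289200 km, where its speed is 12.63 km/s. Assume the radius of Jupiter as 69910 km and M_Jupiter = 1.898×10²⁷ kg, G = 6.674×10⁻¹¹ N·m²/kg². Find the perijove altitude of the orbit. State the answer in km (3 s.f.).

perijove altitude ≈ 35000 km

μ = GM = 6.674×10⁻¹¹ × 1.898×10²⁷ = 1.267×10¹⁷ m³/s².
r_a = 69910 + 289200 = 3.5911×10⁵ km = 3.591×10⁸ m.
Specific energy ε = v²/2 − μ/r = -2.730×10⁸ J/kg, so a = −μ/(2ε) = 2.320×10⁸ m.
The apsides satisfy r_p + r_a = 2a, so the perijove radius is 2a − r_a = 1.049×10⁸ m = 1.0492×10⁵ km.
Perijove altitude = 1.0492×10⁵ − 69910 = 35013 km.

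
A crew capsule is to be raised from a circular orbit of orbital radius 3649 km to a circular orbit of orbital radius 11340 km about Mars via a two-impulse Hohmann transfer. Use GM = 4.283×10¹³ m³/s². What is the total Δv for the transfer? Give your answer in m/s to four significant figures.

Δv_total ≈ 1376 m/s

r₁ = 3649 km = 3.649×10⁶ m.
r₂ = 11340 km = 1.134×10⁷ m.
Transfer ellipse a_t = (r₁ + r₂)/2 = 7.494×10⁶ m.
At r₁: circular v_c1 = √(μ/r₁) = 3426 m/s; transfer-periapsis v_p = √[μ(2/r₁ − 1/a_t)] = 4214 m/s.
Δv₁ = v_p − v_c1 = 788.3 m/s.
At r₂: circular v_c2 = √(μ/r₂) = 1943 m/s; transfer-apoapsis v_a = √[μ(2/r₂ − 1/a_t)] = 1356 m/s.
Δv₂ = v_c2 − v_a = 587.4 m/s.
Total Δv = Δv₁ + Δv₂ = 1376 m/s.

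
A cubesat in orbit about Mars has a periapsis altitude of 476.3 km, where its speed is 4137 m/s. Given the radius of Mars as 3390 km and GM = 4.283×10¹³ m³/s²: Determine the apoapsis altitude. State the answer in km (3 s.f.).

apoapsis altitude ≈ 9740 km

r_p = 3390 + 476.3 = 3866.3 km = 3.866×10⁶ m.
Specific energy ε = v²/2 − μ/r = -2.520×10⁶ J/kg, so a = −μ/(2ε) = 8.497×10⁶ m.
The apsides satisfy r_p + r_a = 2a, so the apoapsis radius is 2a − r_p = 1.313×10⁷ m = 13127 km.
Apoapsis altitude = 13127 − 3390 = 9737.1 km.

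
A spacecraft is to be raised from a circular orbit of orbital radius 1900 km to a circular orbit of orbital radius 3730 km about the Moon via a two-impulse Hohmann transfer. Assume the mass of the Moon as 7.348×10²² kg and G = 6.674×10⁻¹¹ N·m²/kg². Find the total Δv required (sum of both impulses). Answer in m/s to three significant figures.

Δv_total ≈ 447 m/s

μ = GM = 6.674×10⁻¹¹ × 7.348×10²² = 4.904×10¹² m³/s².
r₁ = 1900 km = 1.900×10⁶ m.
r₂ = 3730 km = 3.730×10⁶ m.
Transfer ellipse a_t = (r₁ + r₂)/2 = 2.815×10⁶ m.
At r₁: circular v_c1 = √(μ/r₁) = 1607 m/s; transfer-perilune v_p = √[μ(2/r₁ − 1/a_t)] = 1849 m/s.
Δv₁ = v_p − v_c1 = 242.8 m/s.
At r₂: circular v_c2 = √(μ/r₂) = 1147 m/s; transfer-apolune v_a = √[μ(2/r₂ − 1/a_t)] = 942.0 m/s.
Δv₂ = v_c2 − v_a = 204.6 m/s.
Total Δv = Δv₁ + Δv₂ = 447.4 m/s.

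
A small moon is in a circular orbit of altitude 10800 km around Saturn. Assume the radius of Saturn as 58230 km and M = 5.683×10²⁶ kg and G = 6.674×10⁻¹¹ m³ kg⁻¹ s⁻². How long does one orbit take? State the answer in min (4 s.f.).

μ = GM = 6.674×10⁻¹¹ × 5.683×10²⁶ = 3.793×10¹⁶ m³/s².
r = 58230 + 10800 = 69030 km = 6.9030×10⁷ m.
Kepler's third law: T = 2π√(r³/μ) = 2π√((6.903×10⁷)³ / 3.793×10¹⁶).
r³/μ = 8.673×10⁶ s², so T = 2π × 2.945×10³ = 1.850×10⁴ s.
Converting: 1.850×10⁴ s ÷ 60.00 = 308.4 min.

T ≈ 308.4 min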